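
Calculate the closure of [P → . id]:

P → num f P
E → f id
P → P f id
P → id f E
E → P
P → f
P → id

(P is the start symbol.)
Start with: [P → . id]
The dot precedes the terminal id, so nothing is added.

CLOSURE = { [P → . id] }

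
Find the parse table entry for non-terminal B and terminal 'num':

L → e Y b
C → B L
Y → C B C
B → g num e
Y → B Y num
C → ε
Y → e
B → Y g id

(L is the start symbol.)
Empty (error entry)

To find M[B, 'num'], we find productions for B where 'num' is in the predict set (PREDICT(N → α) = (FIRST(α) \ {ε}) ∪ (FOLLOW(N) if α ⇒* ε)).

Relevant sets:
  FIRST(Y) = { 'e', 'g' }

B → g num e: PREDICT = { 'g' }
B → Y g id: PREDICT = { 'e', 'g' }

M[B, 'num'] is empty (no production applies)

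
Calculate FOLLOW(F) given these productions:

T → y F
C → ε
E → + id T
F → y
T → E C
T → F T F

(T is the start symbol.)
{ $, '+', 'y' }

In T → y F: F is at the end, add FOLLOW(T)
In T → F T F: F is followed by T F, add FIRST(T F) \ {ε} = { '+', 'y' }
In T → F T F: F is at the end, add FOLLOW(T)

The FOLLOW sets referred to above (computed the same way, to a fixed point):
  FOLLOW(T) = { $, 'y' }

Taking the union: FOLLOW(F) = { $, '+', 'y' }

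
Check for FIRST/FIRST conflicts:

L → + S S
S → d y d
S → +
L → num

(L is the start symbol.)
A FIRST/FIRST conflict occurs when two productions N → α and N → β for the same non-terminal have FIRST(α) ∩ FIRST(β) ≠ ∅ (with ε ∈ FIRST of a nullable right-hand side, so two nullable alternatives also conflict).

Productions for L:
  L → + S S: FIRST = { '+' }
  L → num: FIRST = { 'num' }
Productions for S:
  S → d y d: FIRST = { 'd' }
  S → +: FIRST = { '+' }

All alternatives of each non-terminal have pairwise disjoint FIRST sets.

Answer: No FIRST/FIRST conflicts.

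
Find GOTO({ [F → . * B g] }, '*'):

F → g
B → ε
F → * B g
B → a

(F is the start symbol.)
{ [B → . a], [B → .], [F → * . B g] }

GOTO(I, '*') = CLOSURE({ [A → αX.β] : [A → α.Xβ] ∈ I, X = '*' })

Items with dot before '*', with the dot advanced:
  [F → . * B g] → [F → * . B g]
Closure of the advanced items:
  [F → * . B g] has the dot before B: add [B → .], [B → . a]

GOTO = { [B → . a], [B → .], [F → * . B g] }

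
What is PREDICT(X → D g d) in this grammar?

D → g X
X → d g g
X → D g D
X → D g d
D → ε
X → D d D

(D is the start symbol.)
PREDICT(X → D g d) = (FIRST(RHS) \ {ε}) ∪ (FOLLOW(X) if ε ∈ FIRST(RHS), i.e. RHS ⇒* ε)
FIRST(D) = { 'g', ε }
FIRST(D g d) = { 'g' }
ε ∉ FIRST(D g d), so FOLLOW(X) is not added.
PREDICT(X → D g d) = { 'g' }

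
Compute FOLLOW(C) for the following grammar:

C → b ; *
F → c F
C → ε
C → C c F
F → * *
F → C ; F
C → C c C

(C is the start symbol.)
To compute FOLLOW(C), find every occurrence of C on a right-hand side N → α C β: add FIRST(β) \ {ε}, and if β is empty or nullable also add FOLLOW(N). Iterate to a fixed point.

C is the start symbol, so $ ∈ FOLLOW(C).
In C → C c F: C is followed by c F, add FIRST(c F) \ {ε} = { 'c' }
In F → C ; F: C is followed by ';' F, add FIRST(';' F) \ {ε} = { ';' }
In C → C c C: C is followed by c C, add FIRST(c C) \ {ε} = { 'c' }
In C → C c C: C is at the end; this adds FOLLOW(C) to itself — nothing new

Taking the union: FOLLOW(C) = { $, ';', 'c' }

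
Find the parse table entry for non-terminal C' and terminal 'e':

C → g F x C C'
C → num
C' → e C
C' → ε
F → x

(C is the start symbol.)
To find M[C', 'e'], we find productions for C' where 'e' is in the predict set (PREDICT(N → α) = (FIRST(α) \ {ε}) ∪ (FOLLOW(N) if α ⇒* ε)).

Relevant sets:
  FOLLOW(C') = { $, 'e' }

C' → e C: PREDICT = { 'e' }
  'e' is in predict set, so this production goes in M[C', 'e']
C' → ε: PREDICT = { $, 'e' }
  'e' is in predict set, so this production goes in M[C', 'e']

M[C', 'e'] = C' → e C, C' → ε  (a multiply-defined cell — the grammar is not LL(1))

Answer: C' → e C, C' → ε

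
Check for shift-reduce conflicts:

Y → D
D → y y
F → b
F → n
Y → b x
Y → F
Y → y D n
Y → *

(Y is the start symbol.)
Augment with Y' → Y and build the canonical LR(0) collection (I0 = CLOSURE({[Y' → . Y]}), then GOTO on every symbol after a dot until no new states appear). It has 13 states:
  I0: { [D → . y y], [F → . b], [F → . n], [Y → . *], [Y → . D], [Y → . F], [Y → . b x], [Y → . y D n], [Y' → . Y] }  — shift
  I1: { [Y → * .] }  — reduce
  I2: { [Y → D .] }  — reduce
  I3: { [Y → F .] }  — reduce
  I4: { [Y' → Y .] }  — accept
  I5: { [F → b .], [Y → b . x] }  — shift, reduce
  I6: { [F → n .] }  — reduce
  I7: { [D → . y y], [D → y . y], [Y → y . D n] }  — shift
  I8: { [Y → y D . n] }  — shift
  I9: { [D → y . y], [D → y y .] }  — shift, reduce
  I10: { [D → y y .] }  — reduce
  I11: { [Y → y D n .] }  — reduce
  I12: { [Y → b x .] }  — reduce

I5 contains reduce item [F → b .] and shift item [Y → b . x] — shift-reduce conflict.
I9 contains reduce item [D → y y .] and shift item [D → y . y] — shift-reduce conflict.

Answer: Yes — I5: [F → b .] vs [Y → b . x]; I9: [D → y y .] vs [D → y . y]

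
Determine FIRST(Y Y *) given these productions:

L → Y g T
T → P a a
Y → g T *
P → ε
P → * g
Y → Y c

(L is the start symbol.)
FIRST sets of the non-terminals involved (from the grammar, by fixed-point iteration):
  FIRST(Y) = { 'g' }

To compute FIRST(Y Y *), process the symbols left to right:
Symbol Y is a non-terminal. Add FIRST(Y) \ {ε} = { 'g' }
Y is not nullable (ε ∉ FIRST(Y)), so stop here.
FIRST(Y Y *) = { 'g' }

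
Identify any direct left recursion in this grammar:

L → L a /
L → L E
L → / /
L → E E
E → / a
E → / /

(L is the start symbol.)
Yes, L is left-recursive

Direct left recursion occurs when N → N α for some non-terminal N (the right-hand side begins with the left-hand side itself).

L → L a /: LEFT RECURSIVE (starts with L)
L → L E: LEFT RECURSIVE (starts with L)
L → / /: starts with '/'
L → E E: starts with E
E → / a: starts with '/'
E → / /: starts with '/'

The grammar has direct left recursion on: L.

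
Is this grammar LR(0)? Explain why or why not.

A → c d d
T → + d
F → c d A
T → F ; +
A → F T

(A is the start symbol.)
A grammar is LR(0) if no state in the canonical LR(0) collection has:
  - both a shift item (dot before a terminal) and a complete item (shift-reduce conflict), or
  - two or more complete items (reduce-reduce conflict; the accept item [A' → A .] counts as a complete item here).

Augment with A' → A and build the canonical LR(0) collection (I0 = CLOSURE({[A' → . A]}), then GOTO on every symbol after a dot until no new states appear). It has 15 states:
  I0: { [A → . F T], [A → . c d d], [A' → . A], [F → . c d A] }  — shift
  I1: { [A' → A .] }  — accept
  I2: { [A → F . T], [F → . c d A], [T → . + d], [T → . F ; +] }  — shift
  I3: { [A → c . d d], [F → c . d A] }  — shift
  I4: { [A → . F T], [A → . c d d], [A → c d . d], [F → . c d A], [F → c d . A] }  — shift
  I5: { [F → c d A .] }  — reduce
  I6: { [A → c d d .] }  — reduce
  I7: { [T → + . d] }  — shift
  I8: { [T → F . ; +] }  — shift
  I9: { [A → F T .] }  — reduce
  I10: { [F → c . d A] }  — shift
  I11: { [A → . F T], [A → . c d d], [F → . c d A], [F → c d . A] }  — shift
  I12: { [T → F ; . +] }  — shift
  I13: { [T → F ; + .] }  — reduce
  I14: { [T → + d .] }  — reduce

Every state is either a pure shift/goto state or contains exactly one complete item and nothing to shift — no conflicts. The grammar is LR(0).

Answer: Yes, the grammar is LR(0)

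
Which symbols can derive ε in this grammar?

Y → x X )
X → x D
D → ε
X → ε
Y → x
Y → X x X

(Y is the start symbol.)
A non-terminal is nullable if it can derive ε (the empty string): either it has an ε-production, or it has a production whose right-hand side consists entirely of nullable non-terminals.

ε-productions: D → ε, X → ε
So D, X are immediately nullable.
No further non-terminal can be added: every production for the remaining non-terminals contains a terminal or a non-nullable non-terminal.
Nullable = { 'D', 'X' }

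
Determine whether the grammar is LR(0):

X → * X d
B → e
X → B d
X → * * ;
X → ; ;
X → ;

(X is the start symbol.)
No. Shift-reduce conflict between [X → ; .] and [X → ; . ;]

A grammar is LR(0) if no state in the canonical LR(0) collection has:
  - both a shift item (dot before a terminal) and a complete item (shift-reduce conflict), or
  - two or more complete items (reduce-reduce conflict; the accept item [X' → X .] counts as a complete item here).

Augment with X' → X and build the canonical LR(0) collection (I0 = CLOSURE({[X' → . X]}), then GOTO on every symbol after a dot until no new states appear). It has 12 states:
  I0: { [B → . e], [X → . * * ;], [X → . * X d], [X → . ; ;], [X → . ;], [X → . B d], [X' → . X] }  — shift
  I1: { [B → . e], [X → * . * ;], [X → * . X d], [X → . * * ;], [X → . * X d], [X → . ; ;], [X → . ;], [X → . B d] }  — shift
  I2: { [X → ; . ;], [X → ; .] }  — shift, reduce
  I3: { [X → B . d] }  — shift
  I4: { [X' → X .] }  — accept
  I5: { [B → e .] }  — reduce
  I6: { [X → B d .] }  — reduce
  I7: { [X → ; ; .] }  — reduce
  I8: { [B → . e], [X → * * . ;], [X → * . * ;], [X → * . X d], [X → . * * ;], [X → . * X d], [X → . ; ;], [X → . ;], [X → . B d] }  — shift
  I9: { [X → * X . d] }  — shift
  I10: { [X → * X d .] }  — reduce
  I11: { [X → * * ; .], [X → ; . ;], [X → ; .] }  — shift, 2 reduces

Conflict in state I2:
  Shift-reduce conflict between [X → ; .] and [X → ; . ;]
So the grammar is NOT LR(0).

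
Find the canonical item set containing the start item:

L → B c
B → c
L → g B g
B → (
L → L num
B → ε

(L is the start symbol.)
{ [B → . (], [B → . c], [B → .], [L → . B c], [L → . L num], [L → . g B g], [L' → . L] }

First, augment the grammar with L' → L
I₀ = CLOSURE({ [L' → . L] }):
  [L' → . L] has the dot before L: add [L → . B c], [L → . g B g], [L → . L num]
  [L → . B c] has the dot before B: add [B → . c], [B → . (], [B → .]
No further items can be added.

I₀ = { [B → . (], [B → . c], [B → .], [L → . B c], [L → . L num], [L → . g B g], [L' → . L] }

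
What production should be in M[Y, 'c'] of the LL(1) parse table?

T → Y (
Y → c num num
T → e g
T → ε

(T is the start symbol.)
Y → c num num

To find M[Y, 'c'], we find productions for Y where 'c' is in the predict set (PREDICT(N → α) = (FIRST(α) \ {ε}) ∪ (FOLLOW(N) if α ⇒* ε)).

Y → c num num: PREDICT = { 'c' }
  'c' is in predict set, so this production goes in M[Y, 'c']

M[Y, 'c'] = Y → c num num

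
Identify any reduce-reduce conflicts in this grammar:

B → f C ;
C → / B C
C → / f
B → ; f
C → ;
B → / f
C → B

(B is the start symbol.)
Yes — I12: [B → / f .] vs [C → / f .]

A reduce-reduce conflict occurs when an LR(0) state has two complete items [A → α .] and [B → β .] — both call for a reduction, and with no lookahead the parser cannot choose between them.

Augment with B' → B and build the canonical LR(0) collection (I0 = CLOSURE({[B' → . B]}), then GOTO on every symbol after a dot until no new states appear). It has 15 states:
  I0: { [B → . / f], [B → . ; f], [B → . f C ;], [B' → . B] }  — shift
  I1: { [B → / . f] }  — shift
  I2: { [B → ; . f] }  — shift
  I3: { [B' → B .] }  — accept
  I4: { [B → . / f], [B → . ; f], [B → . f C ;], [B → f . C ;], [C → . / B C], [C → . / f], [C → . ;], [C → . B] }  — shift
  I5: { [B → . / f], [B → . ; f], [B → . f C ;], [B → / . f], [C → / . B C], [C → / . f] }  — shift
  I6: { [B → ; . f], [C → ; .] }  — shift, reduce
  I7: { [C → B .] }  — reduce
  I8: { [B → f C . ;] }  — shift
  I9: { [B → f C ; .] }  — reduce
  I10: { [B → ; f .] }  — reduce
  I11: { [B → . / f], [B → . ; f], [B → . f C ;], [C → . / B C], [C → . / f], [C → . ;], [C → . B], [C → / B . C] }  — shift
  I12: { [B → . / f], [B → . ; f], [B → . f C ;], [B → / f .], [B → f . C ;], [C → . / B C], [C → . / f], [C → . ;], [C → . B], [C → / f .] }  — shift, 2 reduces
  I13: { [C → / B C .] }  — reduce
  I14: { [B → / f .] }  — reduce

I12 contains complete items [B → / f .], [C → / f .] — reduce-reduce conflict.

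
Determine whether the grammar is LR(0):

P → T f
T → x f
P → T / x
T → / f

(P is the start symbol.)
Augment with P' → P and build the canonical LR(0) collection (I0 = CLOSURE({[P' → . P]}), then GOTO on every symbol after a dot until no new states appear). It has 10 states:
  I0: { [P → . T / x], [P → . T f], [P' → . P], [T → . / f], [T → . x f] }  — shift
  I1: { [T → / . f] }  — shift
  I2: { [P' → P .] }  — accept
  I3: { [P → T . / x], [P → T . f] }  — shift
  I4: { [T → x . f] }  — shift
  I5: { [T → x f .] }  — reduce
  I6: { [P → T / . x] }  — shift
  I7: { [P → T f .] }  — reduce
  I8: { [P → T / x .] }  — reduce
  I9: { [T → / f .] }  — reduce

Every state is either a pure shift/goto state or contains exactly one complete item and nothing to shift — no conflicts. The grammar is LR(0).

Answer: Yes, the grammar is LR(0)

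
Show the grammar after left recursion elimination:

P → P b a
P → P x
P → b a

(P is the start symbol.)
P → b a P'
P' → b a P'
P' → x P'
P' → ε

P is directly left-recursive. The standard transformation for
  A → A α₁ | ... | A α_m | β₁ | ... | β_n
is
  A  → β₁ A' | ... | β_n A'
  A' → α₁ A' | ... | α_m A' | ε

P → b a becomes P → b a P'
P → P b a becomes P' → b a P'
P → P x becomes P' → x P'
Add P' → ε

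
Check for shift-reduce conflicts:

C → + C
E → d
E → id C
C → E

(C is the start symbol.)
Augment with C' → C and build the canonical LR(0) collection (I0 = CLOSURE({[C' → . C]}), then GOTO on every symbol after a dot until no new states appear). It has 8 states:
  I0: { [C → . + C], [C → . E], [C' → . C], [E → . d], [E → . id C] }  — shift
  I1: { [C → + . C], [C → . + C], [C → . E], [E → . d], [E → . id C] }  — shift
  I2: { [C' → C .] }  — accept
  I3: { [C → E .] }  — reduce
  I4: { [E → d .] }  — reduce
  I5: { [C → . + C], [C → . E], [E → . d], [E → . id C], [E → id . C] }  — shift
  I6: { [E → id C .] }  — reduce
  I7: { [C → + C .] }  — reduce

No state contains both a complete item and a shift item.

Answer: No shift-reduce conflicts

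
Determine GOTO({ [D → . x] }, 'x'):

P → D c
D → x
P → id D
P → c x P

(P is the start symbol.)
GOTO(I, 'x') = CLOSURE({ [A → αX.β] : [A → α.Xβ] ∈ I, X = 'x' })

Items with dot before 'x', with the dot advanced:
  [D → . x] → [D → x .]
Closure adds nothing (no advanced item has the dot before a non-terminal).

GOTO = { [D → x .] }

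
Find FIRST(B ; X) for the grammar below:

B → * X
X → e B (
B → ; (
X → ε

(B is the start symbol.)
{ '*', ';' }

FIRST sets of the non-terminals involved (from the grammar, by fixed-point iteration):
  FIRST(B) = { '*', ';' }

To compute FIRST(B ; X), process the symbols left to right:
Symbol B is a non-terminal. Add FIRST(B) \ {ε} = { '*', ';' }
B is not nullable (ε ∉ FIRST(B)), so stop here.
FIRST(B ; X) = { '*', ';' }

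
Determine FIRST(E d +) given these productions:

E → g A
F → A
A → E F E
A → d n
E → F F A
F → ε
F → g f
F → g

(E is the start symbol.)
{ 'd', 'g' }

FIRST sets of the non-terminals involved (from the grammar, by fixed-point iteration):
  FIRST(E) = { 'd', 'g' }

To compute FIRST(E d +), process the symbols left to right:
Symbol E is a non-terminal. Add FIRST(E) \ {ε} = { 'd', 'g' }
E is not nullable (ε ∉ FIRST(E)), so stop here.
FIRST(E d +) = { 'd', 'g' }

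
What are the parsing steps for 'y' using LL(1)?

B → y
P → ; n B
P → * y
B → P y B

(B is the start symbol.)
Stack is shown with the top on the left.

Stack  Input  Action
--------------------
B $    y $    output B → y
y $    y $    match 'y'
$      $      accept

The string is accepted.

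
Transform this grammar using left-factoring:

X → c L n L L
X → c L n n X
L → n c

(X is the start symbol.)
X → c L n X'
X' → L L
X' → n X
L → n c

Left-factoring transforms A → αβ₁ | αβ₂ into A → αA' and A' → β₁ | β₂
(α is the longest common prefix among the alternatives). Repeat until
no nonterminal has two alternatives with a common prefix.

Round 1: X has alternatives sharing prefix 'c L n'. Introduce X': X → c L n X'
  Add: X' → L L
  Add: X' → n X

No remaining common prefixes — done.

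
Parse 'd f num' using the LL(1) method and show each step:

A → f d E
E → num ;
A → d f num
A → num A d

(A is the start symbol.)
LL(1) parsing maintains a stack (initially the start symbol over $) and the input. At each step: if the stack top is a terminal, match it against the current input token; if it is a non-terminal N, replace it with the RHS of M[N, lookahead] (the unique production whose predict set contains the lookahead).

Stack is shown with the top on the left.

Stack      Input      Action
----------------------------
A $        d f num $  output A → d f num
d f num $  d f num $  match 'd'
f num $    f num $    match 'f'
num $      num $      match 'num'
$          $          accept

The string is accepted.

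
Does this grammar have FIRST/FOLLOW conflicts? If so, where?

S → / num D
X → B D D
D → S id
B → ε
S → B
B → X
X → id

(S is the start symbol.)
A FIRST/FOLLOW conflict occurs when a non-terminal N has a nullable alternative N → β (β ⇒* ε) and another alternative N → α with FIRST(α) ∩ FOLLOW(N) ≠ ∅: on such a lookahead the parser cannot decide between expanding α and letting N vanish via β.

Nullable non-terminals: B, S.
FIRST sets used below: FIRST(X) = { '/', 'id' }, FIRST(B) = { '/', 'id', ε }

B: nullable alternative(s) B → ε; FOLLOW(B) = { $, '/', 'id' }
  B → ε: FIRST \ {ε} = { } — this is the only nullable alternative, skip
  B → X: FIRST \ {ε} = { '/', 'id' } — overlaps FOLLOW(B) on { '/', 'id' }: CONFLICT

S: nullable alternative(s) S → B; FOLLOW(S) = { $, 'id' }
  S → / num D: FIRST \ {ε} = { '/' } — disjoint from FOLLOW(S)
  S → B: FIRST \ {ε} = { '/', 'id' } — this is the only nullable alternative, skip

D, X have no nullable alternative, so no FIRST/FOLLOW check is needed there.

So the grammar has 1 FIRST/FOLLOW conflict (marked CONFLICT above).

Answer: Yes. B → X with FOLLOW(B) on { '/', 'id' }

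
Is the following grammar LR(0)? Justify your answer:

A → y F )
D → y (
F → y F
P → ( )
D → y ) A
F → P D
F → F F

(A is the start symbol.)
No. Shift-reduce conflict between [F → y F .] and [F → . y F]

A grammar is LR(0) if no state in the canonical LR(0) collection has:
  - both a shift item (dot before a terminal) and a complete item (shift-reduce conflict), or
  - two or more complete items (reduce-reduce conflict; the accept item [A' → A .] counts as a complete item here).

Augment with A' → A and build the canonical LR(0) collection (I0 = CLOSURE({[A' → . A]}), then GOTO on every symbol after a dot until no new states appear). It has 16 states:
  I0: { [A → . y F )], [A' → . A] }  — shift
  I1: { [A' → A .] }  — accept
  I2: { [A → y . F )], [F → . F F], [F → . P D], [F → . y F], [P → . ( )] }  — shift
  I3: { [P → ( . )] }  — shift
  I4: { [A → y F . )], [F → . F F], [F → . P D], [F → . y F], [F → F . F], [P → . ( )] }  — shift
  I5: { [D → . y (], [D → . y ) A], [F → P . D] }  — shift
  I6: { [F → . F F], [F → . P D], [F → . y F], [F → y . F], [P → . ( )] }  — shift
  I7: { [F → . F F], [F → . P D], [F → . y F], [F → F . F], [F → y F .], [P → . ( )] }  — shift, reduce
  I8: { [F → . F F], [F → . P D], [F → . y F], [F → F . F], [F → F F .], [P → . ( )] }  — shift, reduce
  I9: { [F → P D .] }  — reduce
  I10: { [D → y . (], [D → y . ) A] }  — shift
  I11: { [D → y ( .] }  — reduce
  I12: { [A → . y F )], [D → y ) . A] }  — shift
  I13: { [D → y ) A .] }  — reduce
  I14: { [A → y F ) .] }  — reduce
  I15: { [P → ( ) .] }  — reduce

Conflict in state I7:
  Shift-reduce conflict between [F → y F .] and [F → . y F]
So the grammar is NOT LR(0).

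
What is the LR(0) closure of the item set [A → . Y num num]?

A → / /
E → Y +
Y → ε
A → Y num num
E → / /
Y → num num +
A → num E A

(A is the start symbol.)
{ [A → . Y num num], [Y → . num num +], [Y → .] }

To compute CLOSURE, for each item [A → α.Bβ] where B is a non-terminal, add [B → .γ] for all productions B → γ; repeat for the newly added items until nothing changes.

Start with: [A → . Y num num]
  [A → . Y num num] has the dot before Y: add [Y → .], [Y → . num num +]
No further items can be added.

CLOSURE = { [A → . Y num num], [Y → . num num +], [Y → .] }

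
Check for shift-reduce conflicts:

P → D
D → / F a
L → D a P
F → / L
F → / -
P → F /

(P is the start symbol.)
Augment with P' → P and build the canonical LR(0) collection (I0 = CLOSURE({[P' → . P]}), then GOTO on every symbol after a dot until no new states appear). It has 13 states:
  I0: { [D → . / F a], [F → . / -], [F → . / L], [P → . D], [P → . F /], [P' → . P] }  — shift
  I1: { [D → . / F a], [D → / . F a], [F → . / -], [F → . / L], [F → / . -], [F → / . L], [L → . D a P] }  — shift
  I2: { [P → D .] }  — reduce
  I3: { [P → F . /] }  — shift
  I4: { [P' → P .] }  — accept
  I5: { [P → F / .] }  — reduce
  I6: { [F → / - .] }  — reduce
  I7: { [L → D . a P] }  — shift
  I8: { [D → / F . a] }  — shift
  I9: { [F → / L .] }  — reduce
  I10: { [D → / F a .] }  — reduce
  I11: { [D → . / F a], [F → . / -], [F → . / L], [L → D a . P], [P → . D], [P → . F /] }  — shift
  I12: { [L → D a P .] }  — reduce

No state contains both a complete item and a shift item.

Answer: No shift-reduce conflicts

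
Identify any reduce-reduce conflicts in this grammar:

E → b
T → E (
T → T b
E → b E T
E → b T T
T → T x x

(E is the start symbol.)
Yes — I7: [E → b .] vs [T → T b .]

Augment with E' → E and build the canonical LR(0) collection (I0 = CLOSURE({[E' → . E]}), then GOTO on every symbol after a dot until no new states appear). It has 13 states:
  I0: { [E → . b E T], [E → . b T T], [E → . b], [E' → . E] }  — shift
  I1: { [E' → E .] }  — accept
  I2: { [E → . b E T], [E → . b T T], [E → . b], [E → b . E T], [E → b . T T], [E → b .], [T → . E (], [T → . T b], [T → . T x x] }  — shift, reduce
  I3: { [E → . b E T], [E → . b T T], [E → . b], [E → b E . T], [T → . E (], [T → . T b], [T → . T x x], [T → E . (] }  — shift
  I4: { [E → . b E T], [E → . b T T], [E → . b], [E → b T . T], [T → . E (], [T → . T b], [T → . T x x], [T → T . b], [T → T . x x] }  — shift
  I5: { [T → E . (] }  — shift
  I6: { [E → b T T .], [T → T . b], [T → T . x x] }  — shift, reduce
  I7: { [E → . b E T], [E → . b T T], [E → . b], [E → b . E T], [E → b . T T], [E → b .], [T → . E (], [T → . T b], [T → . T x x], [T → T b .] }  — shift, 2 reduces
  I8: { [T → T x . x] }  — shift
  I9: { [T → T x x .] }  — reduce
  I10: { [T → T b .] }  — reduce
  I11: { [T → E ( .] }  — reduce
  I12: { [E → b E T .], [T → T . b], [T → T . x x] }  — shift, reduce

I7 contains complete items [E → b .], [T → T b .] — reduce-reduce conflict.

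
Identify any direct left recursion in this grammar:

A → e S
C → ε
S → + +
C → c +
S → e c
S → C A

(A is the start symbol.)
No direct left recursion

A → e S: starts with e
C → ε: starts with ε
S → + +: starts with '+'
C → c +: starts with c
S → e c: starts with e
S → C A: starts with C

No direct left recursion found.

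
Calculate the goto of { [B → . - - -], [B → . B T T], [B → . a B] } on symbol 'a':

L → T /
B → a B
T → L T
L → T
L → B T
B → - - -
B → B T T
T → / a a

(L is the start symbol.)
GOTO(I, 'a') = CLOSURE({ [A → αX.β] : [A → α.Xβ] ∈ I, X = 'a' })

Items with dot before 'a', with the dot advanced:
  [B → . a B] → [B → a . B]
Closure of the advanced items:
  [B → a . B] has the dot before B: add [B → . a B], [B → . - - -], [B → . B T T]

GOTO = { [B → . - - -], [B → . B T T], [B → . a B], [B → a . B] }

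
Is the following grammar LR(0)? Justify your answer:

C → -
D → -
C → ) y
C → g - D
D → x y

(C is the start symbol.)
Yes, the grammar is LR(0)

A grammar is LR(0) if no state in the canonical LR(0) collection has:
  - both a shift item (dot before a terminal) and a complete item (shift-reduce conflict), or
  - two or more complete items (reduce-reduce conflict; the accept item [C' → C .] counts as a complete item here).

Augment with C' → C and build the canonical LR(0) collection (I0 = CLOSURE({[C' → . C]}), then GOTO on every symbol after a dot until no new states appear). It has 11 states:
  I0: { [C → . ) y], [C → . -], [C → . g - D], [C' → . C] }  — shift
  I1: { [C → ) . y] }  — shift
  I2: { [C → - .] }  — reduce
  I3: { [C' → C .] }  — accept
  I4: { [C → g . - D] }  — shift
  I5: { [C → g - . D], [D → . -], [D → . x y] }  — shift
  I6: { [D → - .] }  — reduce
  I7: { [C → g - D .] }  — reduce
  I8: { [D → x . y] }  — shift
  I9: { [D → x y .] }  — reduce
  I10: { [C → ) y .] }  — reduce

Every state is either a pure shift/goto state or contains exactly one complete item and nothing to shift — no conflicts. The grammar is LR(0).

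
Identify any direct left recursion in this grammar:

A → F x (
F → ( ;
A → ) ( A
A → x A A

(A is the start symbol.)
No direct left recursion

Direct left recursion occurs when N → N α for some non-terminal N (the right-hand side begins with the left-hand side itself).

A → F x (: starts with F
F → ( ;: starts with '('
A → ) ( A: starts with ')'
A → x A A: starts with x

No direct left recursion found.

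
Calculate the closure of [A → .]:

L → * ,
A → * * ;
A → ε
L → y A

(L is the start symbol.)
To compute CLOSURE, for each item [A → α.Bβ] where B is a non-terminal, add [B → .γ] for all productions B → γ; repeat for the newly added items until nothing changes.

Start with: [A → .]
The dot is at the end, so nothing is added.

CLOSURE = { [A → .] }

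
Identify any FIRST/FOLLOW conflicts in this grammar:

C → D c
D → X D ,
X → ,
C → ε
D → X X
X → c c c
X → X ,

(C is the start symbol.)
No FIRST/FOLLOW conflicts.

A FIRST/FOLLOW conflict occurs when a non-terminal N has a nullable alternative N → β (β ⇒* ε) and another alternative N → α with FIRST(α) ∩ FOLLOW(N) ≠ ∅: on such a lookahead the parser cannot decide between expanding α and letting N vanish via β.

Nullable non-terminals: C.
FIRST sets used below: FIRST(D) = { ',', 'c' }

C: nullable alternative(s) C → ε; FOLLOW(C) = { $ }
  C → D c: FIRST \ {ε} = { ',', 'c' } — disjoint from FOLLOW(C)
  C → ε: FIRST \ {ε} = { } — this is the only nullable alternative, skip

D, X have no nullable alternative, so no FIRST/FOLLOW check is needed there.

No FIRST/FOLLOW conflicts found.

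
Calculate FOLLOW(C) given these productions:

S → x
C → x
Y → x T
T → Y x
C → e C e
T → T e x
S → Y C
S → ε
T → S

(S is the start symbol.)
{ $, 'e', 'x' }

In C → e C e: C is followed by e, add FIRST(e) \ {ε} = { 'e' }
In S → Y C: C is at the end, add FOLLOW(S)

The FOLLOW sets referred to above (computed the same way, to a fixed point):
  FOLLOW(S) = { $, 'e', 'x' }

Taking the union: FOLLOW(C) = { $, 'e', 'x' }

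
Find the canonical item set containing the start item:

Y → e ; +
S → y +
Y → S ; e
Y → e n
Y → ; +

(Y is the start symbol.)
First, augment the grammar with Y' → Y
I₀ = CLOSURE({ [Y' → . Y] }):
  [Y' → . Y] has the dot before Y: add [Y → . e ; +], [Y → . S ; e], [Y → . e n], [Y → . ; +]
  [Y → . S ; e] has the dot before S: add [S → . y +]
No further items can be added.

I₀ = { [S → . y +], [Y → . ; +], [Y → . S ; e], [Y → . e ; +], [Y → . e n], [Y' → . Y] }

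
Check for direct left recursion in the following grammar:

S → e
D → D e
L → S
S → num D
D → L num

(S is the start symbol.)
S → e: starts with e
D → D e: LEFT RECURSIVE (starts with D)
L → S: starts with S
S → num D: starts with num
D → L num: starts with L

The grammar has direct left recursion on: D.

Answer: Yes, D is left-recursive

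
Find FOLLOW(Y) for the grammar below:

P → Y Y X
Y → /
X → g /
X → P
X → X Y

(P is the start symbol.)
To compute FOLLOW(Y), find every occurrence of Y on a right-hand side N → α Y β: add FIRST(β) \ {ε}, and if β is empty or nullable also add FOLLOW(N). Iterate to a fixed point.

In P → Y Y X: Y is followed by Y X, add FIRST(Y X) \ {ε} = { '/' }
In P → Y Y X: Y is followed by X, add FIRST(X) \ {ε} = { '/', 'g' }
In X → X Y: Y is at the end, add FOLLOW(X)

The FOLLOW sets referred to above (computed the same way, to a fixed point):
  FOLLOW(X) = { $, '/' }

Taking the union: FOLLOW(Y) = { $, '/', 'g' }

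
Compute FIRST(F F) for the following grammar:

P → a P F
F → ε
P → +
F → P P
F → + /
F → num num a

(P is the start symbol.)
FIRST sets of the non-terminals involved (from the grammar, by fixed-point iteration):
  FIRST(F) = { '+', 'a', 'num', ε }

To compute FIRST(F F), process the symbols left to right:
Symbol F is a non-terminal. Add FIRST(F) \ {ε} = { '+', 'a', 'num' }
F is nullable (ε ∈ FIRST(F)), continue to the next symbol.
Symbol F is a non-terminal. Add FIRST(F) \ {ε} = { '+', 'a', 'num' }
F is nullable (ε ∈ FIRST(F)), continue to the next symbol.
All symbols are nullable, so ε is in the result.
FIRST(F F) = { '+', 'a', 'num', ε }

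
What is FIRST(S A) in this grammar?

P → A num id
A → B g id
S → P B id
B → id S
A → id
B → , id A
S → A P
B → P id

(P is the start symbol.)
{ ',', 'id' }

FIRST sets of the non-terminals involved (from the grammar, by fixed-point iteration):
  FIRST(S) = { ',', 'id' }

To compute FIRST(S A), process the symbols left to right:
Symbol S is a non-terminal. Add FIRST(S) \ {ε} = { ',', 'id' }
S is not nullable (ε ∉ FIRST(S)), so stop here.
FIRST(S A) = { ',', 'id' }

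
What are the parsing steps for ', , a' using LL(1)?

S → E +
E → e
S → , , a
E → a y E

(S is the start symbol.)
Stack is shown with the top on the left.

Stack    Input    Action
------------------------
S $      , , a $  output S → , , a
, , a $  , , a $  match ','
, a $    , a $    match ','
a $      a $      match 'a'
$        $        accept

The string is accepted.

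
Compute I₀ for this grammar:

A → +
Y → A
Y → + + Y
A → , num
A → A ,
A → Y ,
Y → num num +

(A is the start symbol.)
First, augment the grammar with A' → A
I₀ = CLOSURE({ [A' → . A] }):
  [A' → . A] has the dot before A: add [A → . +], [A → . , num], [A → . A ,], [A → . Y ,]
  [A → . Y ,] has the dot before Y: add [Y → . A], [Y → . + + Y], [Y → . num num +]
No further items can be added.

I₀ = { [A → . +], [A → . , num], [A → . A ,], [A → . Y ,], [A' → . A], [Y → . + + Y], [Y → . A], [Y → . num num +] }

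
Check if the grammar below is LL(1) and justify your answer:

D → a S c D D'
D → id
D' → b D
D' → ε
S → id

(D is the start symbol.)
A grammar is LL(1) if for each non-terminal N with multiple productions, the predict sets of those productions are pairwise disjoint, where PREDICT(N → α) = (FIRST(α) \ {ε}) ∪ (FOLLOW(N) if α ⇒* ε).

Relevant sets:
  FOLLOW(D') = { $, 'b' }

For D:
  PREDICT(D → a S c D D') = { 'a' }
  PREDICT(D → id) = { 'id' }
For D':
  PREDICT(D' → b D) = { 'b' }
  PREDICT(D' → ε) = { $, 'b' }
S has a single production, so nothing to check there.

Conflict found: Predict set conflict for D': { 'b' }
The grammar is NOT LL(1).

Answer: No. Predict set conflict for D': { 'b' }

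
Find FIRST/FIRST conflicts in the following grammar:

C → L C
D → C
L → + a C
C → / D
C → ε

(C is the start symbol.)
A FIRST/FIRST conflict occurs when two productions N → α and N → β for the same non-terminal have FIRST(α) ∩ FIRST(β) ≠ ∅ (with ε ∈ FIRST of a nullable right-hand side, so two nullable alternatives also conflict).

FIRST sets of the non-terminals at (or reachable through a nullable prefix from) the front of some alternative:
  FIRST(L) = { '+' }

Productions for C:
  C → L C: FIRST = { '+' }
  C → / D: FIRST = { '/' }
  C → ε: FIRST = { ε }
D, L have only one production, so no FIRST/FIRST conflict is possible there.

All alternatives of each non-terminal have pairwise disjoint FIRST sets.

Answer: No FIRST/FIRST conflicts.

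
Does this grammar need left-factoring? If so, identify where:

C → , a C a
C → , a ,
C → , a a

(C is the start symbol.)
Yes, C has productions with common prefix ', a'

Left-factoring is needed when two productions for the same non-terminal
share a common prefix on the right-hand side.

Productions for C:
  C → , a C a
  C → , a ,
  C → , a a

Found common prefix ', a' in productions for C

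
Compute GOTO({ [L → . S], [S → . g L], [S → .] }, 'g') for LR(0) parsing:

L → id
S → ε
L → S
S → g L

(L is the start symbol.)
GOTO(I, 'g') = CLOSURE({ [A → αX.β] : [A → α.Xβ] ∈ I, X = 'g' })

Items with dot before 'g', with the dot advanced:
  [S → . g L] → [S → g . L]
Closure of the advanced items:
  [S → g . L] has the dot before L: add [L → . id], [L → . S]
  [L → . S] has the dot before S: add [S → .], [S → . g L]

GOTO = { [L → . S], [L → . id], [S → . g L], [S → .], [S → g . L] }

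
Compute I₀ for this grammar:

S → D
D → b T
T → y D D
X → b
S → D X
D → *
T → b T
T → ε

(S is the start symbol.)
{ [D → . *], [D → . b T], [S → . D X], [S → . D], [S' → . S] }

First, augment the grammar with S' → S
I₀ = CLOSURE({ [S' → . S] }):
  [S' → . S] has the dot before S: add [S → . D], [S → . D X]
  [S → . D] has the dot before D: add [D → . b T], [D → . *]
No further items can be added.

I₀ = { [D → . *], [D → . b T], [S → . D X], [S → . D], [S' → . S] }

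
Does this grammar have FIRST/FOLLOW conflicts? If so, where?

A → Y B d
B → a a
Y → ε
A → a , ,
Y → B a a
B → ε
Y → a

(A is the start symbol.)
Yes. B → a a with FOLLOW(B) on { 'a' }; Y → B a a with FOLLOW(Y) on { 'a' }; Y → a with FOLLOW(Y) on { 'a' }

A FIRST/FOLLOW conflict occurs when a non-terminal N has a nullable alternative N → β (β ⇒* ε) and another alternative N → α with FIRST(α) ∩ FOLLOW(N) ≠ ∅: on such a lookahead the parser cannot decide between expanding α and letting N vanish via β.

Nullable non-terminals: B, Y.
FIRST sets used below: FIRST(B) = { 'a', ε }

B: nullable alternative(s) B → ε; FOLLOW(B) = { 'a', 'd' }
  B → a a: FIRST \ {ε} = { 'a' } — overlaps FOLLOW(B) on { 'a' }: CONFLICT
  B → ε: FIRST \ {ε} = { } — this is the only nullable alternative, skip

Y: nullable alternative(s) Y → ε; FOLLOW(Y) = { 'a', 'd' }
  Y → ε: FIRST \ {ε} = { } — this is the only nullable alternative, skip
  Y → B a a: FIRST \ {ε} = { 'a' } — overlaps FOLLOW(Y) on { 'a' }: CONFLICT
  Y → a: FIRST \ {ε} = { 'a' } — overlaps FOLLOW(Y) on { 'a' }: CONFLICT

A has no nullable alternative, so no FIRST/FOLLOW check is needed there.

So the grammar has 3 FIRST/FOLLOW conflicts (marked CONFLICT above).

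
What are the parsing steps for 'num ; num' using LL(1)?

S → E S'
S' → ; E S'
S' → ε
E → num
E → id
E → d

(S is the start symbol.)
LL(1) parsing maintains a stack (initially the start symbol over $) and the input. At each step: if the stack top is a terminal, match it against the current input token; if it is a non-terminal N, replace it with the RHS of M[N, lookahead] (the unique production whose predict set contains the lookahead).

Stack is shown with the top on the left.

Stack     Input        Action
-----------------------------
S $       num ; num $  output S → E S'
E S' $    num ; num $  output E → num
num S' $  num ; num $  match 'num'
S' $      ; num $      output S' → ; E S'
; E S' $  ; num $      match ';'
E S' $    num $        output E → num
num S' $  num $        match 'num'
S' $      $            output S' → ε
$         $            accept

The string is accepted.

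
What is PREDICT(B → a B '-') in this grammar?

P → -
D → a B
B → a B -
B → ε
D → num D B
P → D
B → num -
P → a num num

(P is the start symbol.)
{ 'a' }

PREDICT(B → a B '-') = (FIRST(RHS) \ {ε}) ∪ (FOLLOW(B) if ε ∈ FIRST(RHS), i.e. RHS ⇒* ε)
FIRST(a B '-') = { 'a' }
ε ∉ FIRST(a B '-'), so FOLLOW(B) is not added.
PREDICT(B → a B '-') = { 'a' }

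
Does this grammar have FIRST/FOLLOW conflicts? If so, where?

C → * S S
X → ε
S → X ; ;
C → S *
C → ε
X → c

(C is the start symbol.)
No FIRST/FOLLOW conflicts.

A FIRST/FOLLOW conflict occurs when a non-terminal N has a nullable alternative N → β (β ⇒* ε) and another alternative N → α with FIRST(α) ∩ FOLLOW(N) ≠ ∅: on such a lookahead the parser cannot decide between expanding α and letting N vanish via β.

Nullable non-terminals: C, X.
FIRST sets used below: FIRST(S) = { ';', 'c' }

C: nullable alternative(s) C → ε; FOLLOW(C) = { $ }
  C → * S S: FIRST \ {ε} = { '*' } — disjoint from FOLLOW(C)
  C → S *: FIRST \ {ε} = { ';', 'c' } — disjoint from FOLLOW(C)
  C → ε: FIRST \ {ε} = { } — this is the only nullable alternative, skip

X: nullable alternative(s) X → ε; FOLLOW(X) = { ';' }
  X → ε: FIRST \ {ε} = { } — this is the only nullable alternative, skip
  X → c: FIRST \ {ε} = { 'c' } — disjoint from FOLLOW(X)

S has no nullable alternative, so no FIRST/FOLLOW check is needed there.

No FIRST/FOLLOW conflicts found.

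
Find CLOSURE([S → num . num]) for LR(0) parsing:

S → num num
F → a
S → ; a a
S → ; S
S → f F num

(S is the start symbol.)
{ [S → num . num] }

Start with: [S → num . num]
The dot precedes the terminal num, so nothing is added.

CLOSURE = { [S → num . num] }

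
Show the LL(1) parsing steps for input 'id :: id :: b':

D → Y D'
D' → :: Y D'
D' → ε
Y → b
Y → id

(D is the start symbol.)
LL(1) parsing maintains a stack (initially the start symbol over $) and the input. At each step: if the stack top is a terminal, match it against the current input token; if it is a non-terminal N, replace it with the RHS of M[N, lookahead] (the unique production whose predict set contains the lookahead).

Stack is shown with the top on the left.

Stack      Input            Action
----------------------------------
D $        id :: id :: b $  output D → Y D'
Y D' $     id :: id :: b $  output Y → id
id D' $    id :: id :: b $  match 'id'
D' $       :: id :: b $     output D' → :: Y D'
:: Y D' $  :: id :: b $     match '::'
Y D' $     id :: b $        output Y → id
id D' $    id :: b $        match 'id'
D' $       :: b $           output D' → :: Y D'
:: Y D' $  :: b $           match '::'
Y D' $     b $              output Y → b
b D' $     b $              match 'b'
D' $       $                output D' → ε
$          $                accept

The string is accepted.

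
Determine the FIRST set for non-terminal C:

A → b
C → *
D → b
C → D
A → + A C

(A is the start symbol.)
FIRST sets of the other non-terminals involved (by the same procedure, iterated to a fixed point):
  FIRST(D) = { 'b' }

From C → *:
  - '*' is a terminal: add '*' and stop
From C → D:
  - D is a non-terminal: add FIRST(D) \ {ε} = { 'b' }
    D is not nullable, so stop

Collecting: FIRST(C) = { '*', 'b' }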